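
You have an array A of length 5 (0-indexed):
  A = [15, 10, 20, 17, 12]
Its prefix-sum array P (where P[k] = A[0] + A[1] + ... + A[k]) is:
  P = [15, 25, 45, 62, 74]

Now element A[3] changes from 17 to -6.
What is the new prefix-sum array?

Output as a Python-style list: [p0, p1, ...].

Change: A[3] 17 -> -6, delta = -23
P[k] for k < 3: unchanged (A[3] not included)
P[k] for k >= 3: shift by delta = -23
  P[0] = 15 + 0 = 15
  P[1] = 25 + 0 = 25
  P[2] = 45 + 0 = 45
  P[3] = 62 + -23 = 39
  P[4] = 74 + -23 = 51

Answer: [15, 25, 45, 39, 51]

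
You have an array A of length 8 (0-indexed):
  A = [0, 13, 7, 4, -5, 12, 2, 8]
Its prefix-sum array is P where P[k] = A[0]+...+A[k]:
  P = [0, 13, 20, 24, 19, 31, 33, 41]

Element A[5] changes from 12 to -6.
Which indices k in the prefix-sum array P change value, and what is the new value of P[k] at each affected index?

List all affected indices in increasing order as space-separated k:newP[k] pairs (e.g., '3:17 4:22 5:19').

P[k] = A[0] + ... + A[k]
P[k] includes A[5] iff k >= 5
Affected indices: 5, 6, ..., 7; delta = -18
  P[5]: 31 + -18 = 13
  P[6]: 33 + -18 = 15
  P[7]: 41 + -18 = 23

Answer: 5:13 6:15 7:23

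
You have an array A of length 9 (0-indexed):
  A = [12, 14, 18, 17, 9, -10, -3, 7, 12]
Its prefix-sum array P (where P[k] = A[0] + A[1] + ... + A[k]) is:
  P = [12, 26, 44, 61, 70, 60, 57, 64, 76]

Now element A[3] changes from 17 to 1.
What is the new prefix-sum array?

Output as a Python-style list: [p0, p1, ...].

Answer: [12, 26, 44, 45, 54, 44, 41, 48, 60]

Derivation:
Change: A[3] 17 -> 1, delta = -16
P[k] for k < 3: unchanged (A[3] not included)
P[k] for k >= 3: shift by delta = -16
  P[0] = 12 + 0 = 12
  P[1] = 26 + 0 = 26
  P[2] = 44 + 0 = 44
  P[3] = 61 + -16 = 45
  P[4] = 70 + -16 = 54
  P[5] = 60 + -16 = 44
  P[6] = 57 + -16 = 41
  P[7] = 64 + -16 = 48
  P[8] = 76 + -16 = 60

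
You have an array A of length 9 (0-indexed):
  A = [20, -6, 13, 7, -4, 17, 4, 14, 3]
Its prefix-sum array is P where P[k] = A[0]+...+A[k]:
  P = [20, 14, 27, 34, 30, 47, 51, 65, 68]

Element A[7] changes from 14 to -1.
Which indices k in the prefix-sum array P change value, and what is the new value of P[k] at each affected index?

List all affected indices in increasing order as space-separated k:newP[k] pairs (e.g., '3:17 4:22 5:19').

Answer: 7:50 8:53

Derivation:
P[k] = A[0] + ... + A[k]
P[k] includes A[7] iff k >= 7
Affected indices: 7, 8, ..., 8; delta = -15
  P[7]: 65 + -15 = 50
  P[8]: 68 + -15 = 53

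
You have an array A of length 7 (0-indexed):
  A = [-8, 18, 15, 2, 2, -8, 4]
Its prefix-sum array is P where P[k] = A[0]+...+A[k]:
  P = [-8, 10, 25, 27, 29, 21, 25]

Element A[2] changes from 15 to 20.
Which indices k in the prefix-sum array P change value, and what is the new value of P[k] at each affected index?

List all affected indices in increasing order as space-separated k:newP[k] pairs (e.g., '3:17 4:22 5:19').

P[k] = A[0] + ... + A[k]
P[k] includes A[2] iff k >= 2
Affected indices: 2, 3, ..., 6; delta = 5
  P[2]: 25 + 5 = 30
  P[3]: 27 + 5 = 32
  P[4]: 29 + 5 = 34
  P[5]: 21 + 5 = 26
  P[6]: 25 + 5 = 30

Answer: 2:30 3:32 4:34 5:26 6:30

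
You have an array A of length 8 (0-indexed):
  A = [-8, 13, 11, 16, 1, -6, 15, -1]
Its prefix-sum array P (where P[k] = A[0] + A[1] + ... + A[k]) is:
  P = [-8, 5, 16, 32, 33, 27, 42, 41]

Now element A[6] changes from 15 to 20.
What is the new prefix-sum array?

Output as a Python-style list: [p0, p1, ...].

Answer: [-8, 5, 16, 32, 33, 27, 47, 46]

Derivation:
Change: A[6] 15 -> 20, delta = 5
P[k] for k < 6: unchanged (A[6] not included)
P[k] for k >= 6: shift by delta = 5
  P[0] = -8 + 0 = -8
  P[1] = 5 + 0 = 5
  P[2] = 16 + 0 = 16
  P[3] = 32 + 0 = 32
  P[4] = 33 + 0 = 33
  P[5] = 27 + 0 = 27
  P[6] = 42 + 5 = 47
  P[7] = 41 + 5 = 46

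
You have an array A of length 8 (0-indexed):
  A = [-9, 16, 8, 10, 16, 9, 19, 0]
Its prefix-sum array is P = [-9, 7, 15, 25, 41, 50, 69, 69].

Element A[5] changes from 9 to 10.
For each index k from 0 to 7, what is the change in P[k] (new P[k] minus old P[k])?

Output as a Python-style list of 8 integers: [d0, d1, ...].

Answer: [0, 0, 0, 0, 0, 1, 1, 1]

Derivation:
Element change: A[5] 9 -> 10, delta = 1
For k < 5: P[k] unchanged, delta_P[k] = 0
For k >= 5: P[k] shifts by exactly 1
Delta array: [0, 0, 0, 0, 0, 1, 1, 1]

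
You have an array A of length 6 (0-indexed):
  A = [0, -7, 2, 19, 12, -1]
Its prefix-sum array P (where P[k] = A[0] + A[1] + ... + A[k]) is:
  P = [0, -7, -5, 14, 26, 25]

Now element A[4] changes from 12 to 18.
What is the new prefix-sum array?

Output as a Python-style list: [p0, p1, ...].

Change: A[4] 12 -> 18, delta = 6
P[k] for k < 4: unchanged (A[4] not included)
P[k] for k >= 4: shift by delta = 6
  P[0] = 0 + 0 = 0
  P[1] = -7 + 0 = -7
  P[2] = -5 + 0 = -5
  P[3] = 14 + 0 = 14
  P[4] = 26 + 6 = 32
  P[5] = 25 + 6 = 31

Answer: [0, -7, -5, 14, 32, 31]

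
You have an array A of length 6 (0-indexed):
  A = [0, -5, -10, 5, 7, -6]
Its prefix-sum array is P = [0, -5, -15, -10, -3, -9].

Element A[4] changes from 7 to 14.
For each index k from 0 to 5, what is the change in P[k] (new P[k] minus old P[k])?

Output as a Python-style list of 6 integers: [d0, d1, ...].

Element change: A[4] 7 -> 14, delta = 7
For k < 4: P[k] unchanged, delta_P[k] = 0
For k >= 4: P[k] shifts by exactly 7
Delta array: [0, 0, 0, 0, 7, 7]

Answer: [0, 0, 0, 0, 7, 7]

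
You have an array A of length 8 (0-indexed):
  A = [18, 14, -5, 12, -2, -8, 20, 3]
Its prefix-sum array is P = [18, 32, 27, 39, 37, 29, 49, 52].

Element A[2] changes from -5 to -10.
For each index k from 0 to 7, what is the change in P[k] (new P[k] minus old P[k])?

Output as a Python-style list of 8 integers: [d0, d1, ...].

Element change: A[2] -5 -> -10, delta = -5
For k < 2: P[k] unchanged, delta_P[k] = 0
For k >= 2: P[k] shifts by exactly -5
Delta array: [0, 0, -5, -5, -5, -5, -5, -5]

Answer: [0, 0, -5, -5, -5, -5, -5, -5]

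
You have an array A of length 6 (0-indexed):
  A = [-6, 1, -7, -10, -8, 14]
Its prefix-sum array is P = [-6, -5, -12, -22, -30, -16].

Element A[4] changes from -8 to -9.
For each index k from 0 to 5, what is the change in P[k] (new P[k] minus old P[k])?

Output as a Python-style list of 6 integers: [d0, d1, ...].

Answer: [0, 0, 0, 0, -1, -1]

Derivation:
Element change: A[4] -8 -> -9, delta = -1
For k < 4: P[k] unchanged, delta_P[k] = 0
For k >= 4: P[k] shifts by exactly -1
Delta array: [0, 0, 0, 0, -1, -1]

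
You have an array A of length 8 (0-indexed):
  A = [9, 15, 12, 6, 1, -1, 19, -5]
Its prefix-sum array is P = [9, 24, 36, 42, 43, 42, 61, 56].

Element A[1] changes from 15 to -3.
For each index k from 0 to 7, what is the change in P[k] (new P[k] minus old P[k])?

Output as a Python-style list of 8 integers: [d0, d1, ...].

Element change: A[1] 15 -> -3, delta = -18
For k < 1: P[k] unchanged, delta_P[k] = 0
For k >= 1: P[k] shifts by exactly -18
Delta array: [0, -18, -18, -18, -18, -18, -18, -18]

Answer: [0, -18, -18, -18, -18, -18, -18, -18]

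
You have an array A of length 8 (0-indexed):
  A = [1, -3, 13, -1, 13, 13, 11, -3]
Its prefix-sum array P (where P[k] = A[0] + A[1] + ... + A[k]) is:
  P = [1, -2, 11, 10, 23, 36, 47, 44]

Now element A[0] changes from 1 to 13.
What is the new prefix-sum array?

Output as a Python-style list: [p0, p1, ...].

Change: A[0] 1 -> 13, delta = 12
P[k] for k < 0: unchanged (A[0] not included)
P[k] for k >= 0: shift by delta = 12
  P[0] = 1 + 12 = 13
  P[1] = -2 + 12 = 10
  P[2] = 11 + 12 = 23
  P[3] = 10 + 12 = 22
  P[4] = 23 + 12 = 35
  P[5] = 36 + 12 = 48
  P[6] = 47 + 12 = 59
  P[7] = 44 + 12 = 56

Answer: [13, 10, 23, 22, 35, 48, 59, 56]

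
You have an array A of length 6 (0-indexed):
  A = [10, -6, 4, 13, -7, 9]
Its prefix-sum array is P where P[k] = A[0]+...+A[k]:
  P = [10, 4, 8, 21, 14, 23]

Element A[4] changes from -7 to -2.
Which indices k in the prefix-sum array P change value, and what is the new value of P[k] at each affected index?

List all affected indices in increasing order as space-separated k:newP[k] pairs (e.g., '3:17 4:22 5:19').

P[k] = A[0] + ... + A[k]
P[k] includes A[4] iff k >= 4
Affected indices: 4, 5, ..., 5; delta = 5
  P[4]: 14 + 5 = 19
  P[5]: 23 + 5 = 28

Answer: 4:19 5:28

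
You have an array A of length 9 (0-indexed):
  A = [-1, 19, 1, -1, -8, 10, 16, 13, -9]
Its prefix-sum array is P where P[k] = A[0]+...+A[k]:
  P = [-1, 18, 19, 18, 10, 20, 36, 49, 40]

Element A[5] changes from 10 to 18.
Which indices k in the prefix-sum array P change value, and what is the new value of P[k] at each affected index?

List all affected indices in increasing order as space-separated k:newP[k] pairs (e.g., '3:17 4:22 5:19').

Answer: 5:28 6:44 7:57 8:48

Derivation:
P[k] = A[0] + ... + A[k]
P[k] includes A[5] iff k >= 5
Affected indices: 5, 6, ..., 8; delta = 8
  P[5]: 20 + 8 = 28
  P[6]: 36 + 8 = 44
  P[7]: 49 + 8 = 57
  P[8]: 40 + 8 = 48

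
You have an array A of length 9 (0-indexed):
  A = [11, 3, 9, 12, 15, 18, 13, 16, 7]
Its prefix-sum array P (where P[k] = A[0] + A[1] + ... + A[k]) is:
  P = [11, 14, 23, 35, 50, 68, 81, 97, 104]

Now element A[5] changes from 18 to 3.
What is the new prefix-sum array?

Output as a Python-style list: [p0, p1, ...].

Answer: [11, 14, 23, 35, 50, 53, 66, 82, 89]

Derivation:
Change: A[5] 18 -> 3, delta = -15
P[k] for k < 5: unchanged (A[5] not included)
P[k] for k >= 5: shift by delta = -15
  P[0] = 11 + 0 = 11
  P[1] = 14 + 0 = 14
  P[2] = 23 + 0 = 23
  P[3] = 35 + 0 = 35
  P[4] = 50 + 0 = 50
  P[5] = 68 + -15 = 53
  P[6] = 81 + -15 = 66
  P[7] = 97 + -15 = 82
  P[8] = 104 + -15 = 89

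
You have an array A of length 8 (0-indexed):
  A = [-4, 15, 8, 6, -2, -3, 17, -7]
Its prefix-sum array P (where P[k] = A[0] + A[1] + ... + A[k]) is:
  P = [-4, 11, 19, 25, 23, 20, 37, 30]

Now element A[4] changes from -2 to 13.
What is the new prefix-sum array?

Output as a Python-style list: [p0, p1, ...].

Answer: [-4, 11, 19, 25, 38, 35, 52, 45]

Derivation:
Change: A[4] -2 -> 13, delta = 15
P[k] for k < 4: unchanged (A[4] not included)
P[k] for k >= 4: shift by delta = 15
  P[0] = -4 + 0 = -4
  P[1] = 11 + 0 = 11
  P[2] = 19 + 0 = 19
  P[3] = 25 + 0 = 25
  P[4] = 23 + 15 = 38
  P[5] = 20 + 15 = 35
  P[6] = 37 + 15 = 52
  P[7] = 30 + 15 = 45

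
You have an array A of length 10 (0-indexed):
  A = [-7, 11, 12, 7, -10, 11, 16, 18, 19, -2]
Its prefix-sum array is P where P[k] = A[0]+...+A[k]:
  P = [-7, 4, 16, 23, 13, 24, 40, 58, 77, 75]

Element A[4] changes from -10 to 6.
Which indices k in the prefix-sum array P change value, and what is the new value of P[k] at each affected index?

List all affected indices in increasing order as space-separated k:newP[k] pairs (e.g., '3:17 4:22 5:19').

P[k] = A[0] + ... + A[k]
P[k] includes A[4] iff k >= 4
Affected indices: 4, 5, ..., 9; delta = 16
  P[4]: 13 + 16 = 29
  P[5]: 24 + 16 = 40
  P[6]: 40 + 16 = 56
  P[7]: 58 + 16 = 74
  P[8]: 77 + 16 = 93
  P[9]: 75 + 16 = 91

Answer: 4:29 5:40 6:56 7:74 8:93 9:91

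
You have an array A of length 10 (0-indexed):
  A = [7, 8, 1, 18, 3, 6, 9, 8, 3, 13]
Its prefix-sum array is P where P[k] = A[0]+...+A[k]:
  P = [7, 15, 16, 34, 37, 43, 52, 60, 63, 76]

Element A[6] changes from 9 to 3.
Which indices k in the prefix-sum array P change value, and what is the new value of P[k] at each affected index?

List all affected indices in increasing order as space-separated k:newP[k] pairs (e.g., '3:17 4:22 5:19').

Answer: 6:46 7:54 8:57 9:70

Derivation:
P[k] = A[0] + ... + A[k]
P[k] includes A[6] iff k >= 6
Affected indices: 6, 7, ..., 9; delta = -6
  P[6]: 52 + -6 = 46
  P[7]: 60 + -6 = 54
  P[8]: 63 + -6 = 57
  P[9]: 76 + -6 = 70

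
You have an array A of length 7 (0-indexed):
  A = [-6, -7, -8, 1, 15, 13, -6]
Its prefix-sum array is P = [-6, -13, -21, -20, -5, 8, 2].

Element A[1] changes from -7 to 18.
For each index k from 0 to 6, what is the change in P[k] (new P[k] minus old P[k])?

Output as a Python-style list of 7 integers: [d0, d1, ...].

Answer: [0, 25, 25, 25, 25, 25, 25]

Derivation:
Element change: A[1] -7 -> 18, delta = 25
For k < 1: P[k] unchanged, delta_P[k] = 0
For k >= 1: P[k] shifts by exactly 25
Delta array: [0, 25, 25, 25, 25, 25, 25]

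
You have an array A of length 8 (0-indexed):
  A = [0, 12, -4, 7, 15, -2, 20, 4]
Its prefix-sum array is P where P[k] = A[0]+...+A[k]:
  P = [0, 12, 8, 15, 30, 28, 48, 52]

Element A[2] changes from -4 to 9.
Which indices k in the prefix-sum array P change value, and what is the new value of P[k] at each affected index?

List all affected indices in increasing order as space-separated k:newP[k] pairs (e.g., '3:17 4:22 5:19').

Answer: 2:21 3:28 4:43 5:41 6:61 7:65

Derivation:
P[k] = A[0] + ... + A[k]
P[k] includes A[2] iff k >= 2
Affected indices: 2, 3, ..., 7; delta = 13
  P[2]: 8 + 13 = 21
  P[3]: 15 + 13 = 28
  P[4]: 30 + 13 = 43
  P[5]: 28 + 13 = 41
  P[6]: 48 + 13 = 61
  P[7]: 52 + 13 = 65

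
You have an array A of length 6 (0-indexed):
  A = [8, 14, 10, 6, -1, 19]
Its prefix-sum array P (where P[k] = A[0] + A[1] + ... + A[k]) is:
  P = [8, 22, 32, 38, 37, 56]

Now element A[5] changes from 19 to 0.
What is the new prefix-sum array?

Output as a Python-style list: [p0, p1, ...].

Change: A[5] 19 -> 0, delta = -19
P[k] for k < 5: unchanged (A[5] not included)
P[k] for k >= 5: shift by delta = -19
  P[0] = 8 + 0 = 8
  P[1] = 22 + 0 = 22
  P[2] = 32 + 0 = 32
  P[3] = 38 + 0 = 38
  P[4] = 37 + 0 = 37
  P[5] = 56 + -19 = 37

Answer: [8, 22, 32, 38, 37, 37]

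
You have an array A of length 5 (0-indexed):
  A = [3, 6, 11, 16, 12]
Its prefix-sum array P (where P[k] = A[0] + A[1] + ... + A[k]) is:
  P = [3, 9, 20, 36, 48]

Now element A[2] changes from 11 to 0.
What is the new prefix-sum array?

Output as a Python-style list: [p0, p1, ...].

Change: A[2] 11 -> 0, delta = -11
P[k] for k < 2: unchanged (A[2] not included)
P[k] for k >= 2: shift by delta = -11
  P[0] = 3 + 0 = 3
  P[1] = 9 + 0 = 9
  P[2] = 20 + -11 = 9
  P[3] = 36 + -11 = 25
  P[4] = 48 + -11 = 37

Answer: [3, 9, 9, 25, 37]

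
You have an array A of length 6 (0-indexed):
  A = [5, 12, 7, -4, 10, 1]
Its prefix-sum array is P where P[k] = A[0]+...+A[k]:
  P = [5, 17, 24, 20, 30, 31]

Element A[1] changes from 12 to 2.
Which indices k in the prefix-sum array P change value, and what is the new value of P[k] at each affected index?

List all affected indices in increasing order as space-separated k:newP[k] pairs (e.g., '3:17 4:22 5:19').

P[k] = A[0] + ... + A[k]
P[k] includes A[1] iff k >= 1
Affected indices: 1, 2, ..., 5; delta = -10
  P[1]: 17 + -10 = 7
  P[2]: 24 + -10 = 14
  P[3]: 20 + -10 = 10
  P[4]: 30 + -10 = 20
  P[5]: 31 + -10 = 21

Answer: 1:7 2:14 3:10 4:20 5:21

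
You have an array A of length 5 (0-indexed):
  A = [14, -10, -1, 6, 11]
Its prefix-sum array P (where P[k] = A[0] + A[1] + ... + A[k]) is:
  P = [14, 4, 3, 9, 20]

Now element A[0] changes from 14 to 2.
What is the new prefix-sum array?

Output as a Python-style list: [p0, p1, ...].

Change: A[0] 14 -> 2, delta = -12
P[k] for k < 0: unchanged (A[0] not included)
P[k] for k >= 0: shift by delta = -12
  P[0] = 14 + -12 = 2
  P[1] = 4 + -12 = -8
  P[2] = 3 + -12 = -9
  P[3] = 9 + -12 = -3
  P[4] = 20 + -12 = 8

Answer: [2, -8, -9, -3, 8]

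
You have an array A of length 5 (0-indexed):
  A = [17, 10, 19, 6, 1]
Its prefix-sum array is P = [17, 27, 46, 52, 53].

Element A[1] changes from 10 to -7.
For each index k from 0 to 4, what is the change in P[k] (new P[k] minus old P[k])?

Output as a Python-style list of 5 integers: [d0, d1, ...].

Answer: [0, -17, -17, -17, -17]

Derivation:
Element change: A[1] 10 -> -7, delta = -17
For k < 1: P[k] unchanged, delta_P[k] = 0
For k >= 1: P[k] shifts by exactly -17
Delta array: [0, -17, -17, -17, -17]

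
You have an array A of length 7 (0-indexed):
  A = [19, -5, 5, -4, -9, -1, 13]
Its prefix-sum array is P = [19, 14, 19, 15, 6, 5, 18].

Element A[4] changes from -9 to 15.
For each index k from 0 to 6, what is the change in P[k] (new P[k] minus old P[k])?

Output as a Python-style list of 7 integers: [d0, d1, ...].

Element change: A[4] -9 -> 15, delta = 24
For k < 4: P[k] unchanged, delta_P[k] = 0
For k >= 4: P[k] shifts by exactly 24
Delta array: [0, 0, 0, 0, 24, 24, 24]

Answer: [0, 0, 0, 0, 24, 24, 24]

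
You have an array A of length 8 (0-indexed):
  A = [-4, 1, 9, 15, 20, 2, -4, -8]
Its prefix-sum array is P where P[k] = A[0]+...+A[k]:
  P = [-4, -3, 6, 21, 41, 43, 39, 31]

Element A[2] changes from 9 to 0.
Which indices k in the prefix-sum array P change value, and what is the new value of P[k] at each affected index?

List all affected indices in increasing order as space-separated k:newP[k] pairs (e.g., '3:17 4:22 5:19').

Answer: 2:-3 3:12 4:32 5:34 6:30 7:22

Derivation:
P[k] = A[0] + ... + A[k]
P[k] includes A[2] iff k >= 2
Affected indices: 2, 3, ..., 7; delta = -9
  P[2]: 6 + -9 = -3
  P[3]: 21 + -9 = 12
  P[4]: 41 + -9 = 32
  P[5]: 43 + -9 = 34
  P[6]: 39 + -9 = 30
  P[7]: 31 + -9 = 22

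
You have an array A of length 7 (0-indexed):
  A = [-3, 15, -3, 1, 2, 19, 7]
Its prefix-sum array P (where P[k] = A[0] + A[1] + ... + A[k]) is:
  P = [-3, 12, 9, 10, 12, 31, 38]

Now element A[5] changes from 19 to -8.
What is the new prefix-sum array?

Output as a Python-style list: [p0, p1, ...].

Answer: [-3, 12, 9, 10, 12, 4, 11]

Derivation:
Change: A[5] 19 -> -8, delta = -27
P[k] for k < 5: unchanged (A[5] not included)
P[k] for k >= 5: shift by delta = -27
  P[0] = -3 + 0 = -3
  P[1] = 12 + 0 = 12
  P[2] = 9 + 0 = 9
  P[3] = 10 + 0 = 10
  P[4] = 12 + 0 = 12
  P[5] = 31 + -27 = 4
  P[6] = 38 + -27 = 11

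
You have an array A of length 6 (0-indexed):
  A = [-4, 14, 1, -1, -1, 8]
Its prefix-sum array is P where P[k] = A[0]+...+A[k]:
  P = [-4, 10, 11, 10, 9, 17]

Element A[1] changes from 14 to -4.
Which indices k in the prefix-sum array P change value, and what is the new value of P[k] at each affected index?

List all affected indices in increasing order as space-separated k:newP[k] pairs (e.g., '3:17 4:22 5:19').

Answer: 1:-8 2:-7 3:-8 4:-9 5:-1

Derivation:
P[k] = A[0] + ... + A[k]
P[k] includes A[1] iff k >= 1
Affected indices: 1, 2, ..., 5; delta = -18
  P[1]: 10 + -18 = -8
  P[2]: 11 + -18 = -7
  P[3]: 10 + -18 = -8
  P[4]: 9 + -18 = -9
  P[5]: 17 + -18 = -1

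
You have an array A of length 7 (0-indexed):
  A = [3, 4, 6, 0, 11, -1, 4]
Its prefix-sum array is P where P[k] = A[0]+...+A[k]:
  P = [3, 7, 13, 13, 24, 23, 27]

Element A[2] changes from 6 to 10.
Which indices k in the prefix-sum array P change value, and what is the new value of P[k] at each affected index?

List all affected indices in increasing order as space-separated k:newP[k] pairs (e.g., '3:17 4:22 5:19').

P[k] = A[0] + ... + A[k]
P[k] includes A[2] iff k >= 2
Affected indices: 2, 3, ..., 6; delta = 4
  P[2]: 13 + 4 = 17
  P[3]: 13 + 4 = 17
  P[4]: 24 + 4 = 28
  P[5]: 23 + 4 = 27
  P[6]: 27 + 4 = 31

Answer: 2:17 3:17 4:28 5:27 6:31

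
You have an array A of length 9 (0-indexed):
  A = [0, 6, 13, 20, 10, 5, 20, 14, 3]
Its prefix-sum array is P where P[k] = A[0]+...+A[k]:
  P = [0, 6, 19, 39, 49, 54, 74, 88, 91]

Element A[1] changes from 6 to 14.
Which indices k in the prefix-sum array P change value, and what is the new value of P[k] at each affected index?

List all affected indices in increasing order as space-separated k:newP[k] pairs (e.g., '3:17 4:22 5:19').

Answer: 1:14 2:27 3:47 4:57 5:62 6:82 7:96 8:99

Derivation:
P[k] = A[0] + ... + A[k]
P[k] includes A[1] iff k >= 1
Affected indices: 1, 2, ..., 8; delta = 8
  P[1]: 6 + 8 = 14
  P[2]: 19 + 8 = 27
  P[3]: 39 + 8 = 47
  P[4]: 49 + 8 = 57
  P[5]: 54 + 8 = 62
  P[6]: 74 + 8 = 82
  P[7]: 88 + 8 = 96
  P[8]: 91 + 8 = 99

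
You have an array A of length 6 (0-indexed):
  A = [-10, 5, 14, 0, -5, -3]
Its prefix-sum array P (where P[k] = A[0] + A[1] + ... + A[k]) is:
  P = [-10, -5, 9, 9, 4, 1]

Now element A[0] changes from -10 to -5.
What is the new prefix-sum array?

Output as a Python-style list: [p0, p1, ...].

Change: A[0] -10 -> -5, delta = 5
P[k] for k < 0: unchanged (A[0] not included)
P[k] for k >= 0: shift by delta = 5
  P[0] = -10 + 5 = -5
  P[1] = -5 + 5 = 0
  P[2] = 9 + 5 = 14
  P[3] = 9 + 5 = 14
  P[4] = 4 + 5 = 9
  P[5] = 1 + 5 = 6

Answer: [-5, 0, 14, 14, 9, 6]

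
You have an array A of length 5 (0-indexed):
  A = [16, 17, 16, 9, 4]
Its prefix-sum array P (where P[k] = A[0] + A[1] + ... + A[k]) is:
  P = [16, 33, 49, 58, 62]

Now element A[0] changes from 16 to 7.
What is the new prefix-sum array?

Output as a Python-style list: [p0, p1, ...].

Answer: [7, 24, 40, 49, 53]

Derivation:
Change: A[0] 16 -> 7, delta = -9
P[k] for k < 0: unchanged (A[0] not included)
P[k] for k >= 0: shift by delta = -9
  P[0] = 16 + -9 = 7
  P[1] = 33 + -9 = 24
  P[2] = 49 + -9 = 40
  P[3] = 58 + -9 = 49
  P[4] = 62 + -9 = 53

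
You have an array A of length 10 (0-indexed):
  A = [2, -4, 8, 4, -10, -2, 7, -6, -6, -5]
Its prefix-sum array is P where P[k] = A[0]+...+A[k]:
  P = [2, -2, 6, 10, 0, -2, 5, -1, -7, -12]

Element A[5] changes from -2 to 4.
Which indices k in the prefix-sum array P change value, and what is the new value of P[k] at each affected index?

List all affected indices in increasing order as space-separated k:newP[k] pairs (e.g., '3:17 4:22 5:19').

P[k] = A[0] + ... + A[k]
P[k] includes A[5] iff k >= 5
Affected indices: 5, 6, ..., 9; delta = 6
  P[5]: -2 + 6 = 4
  P[6]: 5 + 6 = 11
  P[7]: -1 + 6 = 5
  P[8]: -7 + 6 = -1
  P[9]: -12 + 6 = -6

Answer: 5:4 6:11 7:5 8:-1 9:-6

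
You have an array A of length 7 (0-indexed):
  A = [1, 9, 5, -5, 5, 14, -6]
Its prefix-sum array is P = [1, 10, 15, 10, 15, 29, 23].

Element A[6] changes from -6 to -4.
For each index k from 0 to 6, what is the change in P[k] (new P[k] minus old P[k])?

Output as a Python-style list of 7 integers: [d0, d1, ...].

Answer: [0, 0, 0, 0, 0, 0, 2]

Derivation:
Element change: A[6] -6 -> -4, delta = 2
For k < 6: P[k] unchanged, delta_P[k] = 0
For k >= 6: P[k] shifts by exactly 2
Delta array: [0, 0, 0, 0, 0, 0, 2]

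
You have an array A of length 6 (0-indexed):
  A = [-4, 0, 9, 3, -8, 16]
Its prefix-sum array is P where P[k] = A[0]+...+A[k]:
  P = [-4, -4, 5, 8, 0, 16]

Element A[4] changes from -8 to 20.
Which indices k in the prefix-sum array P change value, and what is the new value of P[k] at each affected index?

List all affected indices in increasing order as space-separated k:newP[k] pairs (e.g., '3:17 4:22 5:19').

P[k] = A[0] + ... + A[k]
P[k] includes A[4] iff k >= 4
Affected indices: 4, 5, ..., 5; delta = 28
  P[4]: 0 + 28 = 28
  P[5]: 16 + 28 = 44

Answer: 4:28 5:44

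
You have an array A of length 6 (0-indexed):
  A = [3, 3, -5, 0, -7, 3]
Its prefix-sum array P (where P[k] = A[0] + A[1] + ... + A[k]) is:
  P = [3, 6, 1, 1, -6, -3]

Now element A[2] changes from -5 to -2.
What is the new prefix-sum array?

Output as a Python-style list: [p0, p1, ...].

Change: A[2] -5 -> -2, delta = 3
P[k] for k < 2: unchanged (A[2] not included)
P[k] for k >= 2: shift by delta = 3
  P[0] = 3 + 0 = 3
  P[1] = 6 + 0 = 6
  P[2] = 1 + 3 = 4
  P[3] = 1 + 3 = 4
  P[4] = -6 + 3 = -3
  P[5] = -3 + 3 = 0

Answer: [3, 6, 4, 4, -3, 0]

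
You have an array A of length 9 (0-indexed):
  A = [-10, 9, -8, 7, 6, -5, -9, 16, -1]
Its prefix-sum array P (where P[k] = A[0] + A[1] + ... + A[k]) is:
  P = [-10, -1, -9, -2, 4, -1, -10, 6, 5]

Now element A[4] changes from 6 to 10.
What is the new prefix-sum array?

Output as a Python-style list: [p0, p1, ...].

Change: A[4] 6 -> 10, delta = 4
P[k] for k < 4: unchanged (A[4] not included)
P[k] for k >= 4: shift by delta = 4
  P[0] = -10 + 0 = -10
  P[1] = -1 + 0 = -1
  P[2] = -9 + 0 = -9
  P[3] = -2 + 0 = -2
  P[4] = 4 + 4 = 8
  P[5] = -1 + 4 = 3
  P[6] = -10 + 4 = -6
  P[7] = 6 + 4 = 10
  P[8] = 5 + 4 = 9

Answer: [-10, -1, -9, -2, 8, 3, -6, 10, 9]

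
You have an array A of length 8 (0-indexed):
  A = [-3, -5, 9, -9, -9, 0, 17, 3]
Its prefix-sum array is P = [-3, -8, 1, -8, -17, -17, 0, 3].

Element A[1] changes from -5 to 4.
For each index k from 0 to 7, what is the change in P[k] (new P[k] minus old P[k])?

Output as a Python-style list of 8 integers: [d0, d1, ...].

Answer: [0, 9, 9, 9, 9, 9, 9, 9]

Derivation:
Element change: A[1] -5 -> 4, delta = 9
For k < 1: P[k] unchanged, delta_P[k] = 0
For k >= 1: P[k] shifts by exactly 9
Delta array: [0, 9, 9, 9, 9, 9, 9, 9]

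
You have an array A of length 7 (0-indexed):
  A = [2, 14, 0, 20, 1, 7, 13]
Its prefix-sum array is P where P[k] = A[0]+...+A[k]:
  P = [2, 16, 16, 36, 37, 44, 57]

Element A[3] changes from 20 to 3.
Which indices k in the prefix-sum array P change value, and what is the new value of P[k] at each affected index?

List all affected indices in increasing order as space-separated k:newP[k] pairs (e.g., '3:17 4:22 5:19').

Answer: 3:19 4:20 5:27 6:40

Derivation:
P[k] = A[0] + ... + A[k]
P[k] includes A[3] iff k >= 3
Affected indices: 3, 4, ..., 6; delta = -17
  P[3]: 36 + -17 = 19
  P[4]: 37 + -17 = 20
  P[5]: 44 + -17 = 27
  P[6]: 57 + -17 = 40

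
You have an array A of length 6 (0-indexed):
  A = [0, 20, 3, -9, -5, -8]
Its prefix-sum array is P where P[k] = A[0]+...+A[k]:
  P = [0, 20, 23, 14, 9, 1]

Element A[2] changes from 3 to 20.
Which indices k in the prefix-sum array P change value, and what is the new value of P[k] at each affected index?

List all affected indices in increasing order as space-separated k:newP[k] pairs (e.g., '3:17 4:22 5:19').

P[k] = A[0] + ... + A[k]
P[k] includes A[2] iff k >= 2
Affected indices: 2, 3, ..., 5; delta = 17
  P[2]: 23 + 17 = 40
  P[3]: 14 + 17 = 31
  P[4]: 9 + 17 = 26
  P[5]: 1 + 17 = 18

Answer: 2:40 3:31 4:26 5:18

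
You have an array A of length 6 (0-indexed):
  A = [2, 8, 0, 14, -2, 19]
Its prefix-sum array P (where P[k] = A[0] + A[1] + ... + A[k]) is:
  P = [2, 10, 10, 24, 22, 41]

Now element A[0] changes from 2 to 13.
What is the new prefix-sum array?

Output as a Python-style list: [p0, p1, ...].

Answer: [13, 21, 21, 35, 33, 52]

Derivation:
Change: A[0] 2 -> 13, delta = 11
P[k] for k < 0: unchanged (A[0] not included)
P[k] for k >= 0: shift by delta = 11
  P[0] = 2 + 11 = 13
  P[1] = 10 + 11 = 21
  P[2] = 10 + 11 = 21
  P[3] = 24 + 11 = 35
  P[4] = 22 + 11 = 33
  P[5] = 41 + 11 = 52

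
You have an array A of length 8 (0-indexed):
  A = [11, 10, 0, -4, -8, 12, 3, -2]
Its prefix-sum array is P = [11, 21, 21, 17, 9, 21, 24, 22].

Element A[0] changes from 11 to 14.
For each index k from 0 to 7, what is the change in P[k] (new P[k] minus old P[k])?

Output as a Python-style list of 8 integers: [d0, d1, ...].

Answer: [3, 3, 3, 3, 3, 3, 3, 3]

Derivation:
Element change: A[0] 11 -> 14, delta = 3
For k < 0: P[k] unchanged, delta_P[k] = 0
For k >= 0: P[k] shifts by exactly 3
Delta array: [3, 3, 3, 3, 3, 3, 3, 3]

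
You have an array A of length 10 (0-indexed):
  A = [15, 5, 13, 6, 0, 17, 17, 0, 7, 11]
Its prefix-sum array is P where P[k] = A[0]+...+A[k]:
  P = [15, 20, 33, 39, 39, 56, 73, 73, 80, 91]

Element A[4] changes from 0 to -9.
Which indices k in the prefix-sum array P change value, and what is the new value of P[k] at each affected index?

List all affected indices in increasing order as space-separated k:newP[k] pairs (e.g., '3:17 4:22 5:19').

P[k] = A[0] + ... + A[k]
P[k] includes A[4] iff k >= 4
Affected indices: 4, 5, ..., 9; delta = -9
  P[4]: 39 + -9 = 30
  P[5]: 56 + -9 = 47
  P[6]: 73 + -9 = 64
  P[7]: 73 + -9 = 64
  P[8]: 80 + -9 = 71
  P[9]: 91 + -9 = 82

Answer: 4:30 5:47 6:64 7:64 8:71 9:82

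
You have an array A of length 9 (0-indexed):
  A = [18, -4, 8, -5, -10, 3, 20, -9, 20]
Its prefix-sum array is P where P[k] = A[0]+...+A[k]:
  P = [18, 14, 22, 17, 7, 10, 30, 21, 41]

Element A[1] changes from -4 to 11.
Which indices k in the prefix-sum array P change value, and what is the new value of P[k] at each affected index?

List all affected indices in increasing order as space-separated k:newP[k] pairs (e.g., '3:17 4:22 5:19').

P[k] = A[0] + ... + A[k]
P[k] includes A[1] iff k >= 1
Affected indices: 1, 2, ..., 8; delta = 15
  P[1]: 14 + 15 = 29
  P[2]: 22 + 15 = 37
  P[3]: 17 + 15 = 32
  P[4]: 7 + 15 = 22
  P[5]: 10 + 15 = 25
  P[6]: 30 + 15 = 45
  P[7]: 21 + 15 = 36
  P[8]: 41 + 15 = 56

Answer: 1:29 2:37 3:32 4:22 5:25 6:45 7:36 8:56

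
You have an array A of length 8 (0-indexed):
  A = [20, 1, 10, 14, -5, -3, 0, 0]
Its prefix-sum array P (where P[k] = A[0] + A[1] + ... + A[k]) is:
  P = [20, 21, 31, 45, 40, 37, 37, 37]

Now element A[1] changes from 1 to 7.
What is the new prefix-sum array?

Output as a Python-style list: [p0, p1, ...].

Change: A[1] 1 -> 7, delta = 6
P[k] for k < 1: unchanged (A[1] not included)
P[k] for k >= 1: shift by delta = 6
  P[0] = 20 + 0 = 20
  P[1] = 21 + 6 = 27
  P[2] = 31 + 6 = 37
  P[3] = 45 + 6 = 51
  P[4] = 40 + 6 = 46
  P[5] = 37 + 6 = 43
  P[6] = 37 + 6 = 43
  P[7] = 37 + 6 = 43

Answer: [20, 27, 37, 51, 46, 43, 43, 43]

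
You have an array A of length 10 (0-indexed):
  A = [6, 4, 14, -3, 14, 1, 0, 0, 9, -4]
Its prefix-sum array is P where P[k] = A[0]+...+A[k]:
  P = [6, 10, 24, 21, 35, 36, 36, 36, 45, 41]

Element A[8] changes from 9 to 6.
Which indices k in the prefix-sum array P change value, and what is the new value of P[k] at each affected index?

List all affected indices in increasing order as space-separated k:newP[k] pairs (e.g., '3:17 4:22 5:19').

Answer: 8:42 9:38

Derivation:
P[k] = A[0] + ... + A[k]
P[k] includes A[8] iff k >= 8
Affected indices: 8, 9, ..., 9; delta = -3
  P[8]: 45 + -3 = 42
  P[9]: 41 + -3 = 38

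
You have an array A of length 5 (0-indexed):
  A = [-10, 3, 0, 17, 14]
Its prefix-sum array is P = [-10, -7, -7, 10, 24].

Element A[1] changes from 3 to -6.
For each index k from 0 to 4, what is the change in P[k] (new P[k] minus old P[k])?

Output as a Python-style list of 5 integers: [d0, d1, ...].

Element change: A[1] 3 -> -6, delta = -9
For k < 1: P[k] unchanged, delta_P[k] = 0
For k >= 1: P[k] shifts by exactly -9
Delta array: [0, -9, -9, -9, -9]

Answer: [0, -9, -9, -9, -9]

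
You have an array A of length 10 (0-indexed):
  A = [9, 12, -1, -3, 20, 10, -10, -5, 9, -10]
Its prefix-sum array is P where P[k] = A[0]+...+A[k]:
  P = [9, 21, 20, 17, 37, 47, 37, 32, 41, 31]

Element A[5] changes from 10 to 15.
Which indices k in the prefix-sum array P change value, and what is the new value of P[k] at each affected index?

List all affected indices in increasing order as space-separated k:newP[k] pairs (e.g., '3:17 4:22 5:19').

P[k] = A[0] + ... + A[k]
P[k] includes A[5] iff k >= 5
Affected indices: 5, 6, ..., 9; delta = 5
  P[5]: 47 + 5 = 52
  P[6]: 37 + 5 = 42
  P[7]: 32 + 5 = 37
  P[8]: 41 + 5 = 46
  P[9]: 31 + 5 = 36

Answer: 5:52 6:42 7:37 8:46 9:36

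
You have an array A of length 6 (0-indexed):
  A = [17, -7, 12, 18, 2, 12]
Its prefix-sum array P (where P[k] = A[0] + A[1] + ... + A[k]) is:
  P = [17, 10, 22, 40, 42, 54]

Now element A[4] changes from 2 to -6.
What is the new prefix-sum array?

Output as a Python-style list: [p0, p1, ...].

Change: A[4] 2 -> -6, delta = -8
P[k] for k < 4: unchanged (A[4] not included)
P[k] for k >= 4: shift by delta = -8
  P[0] = 17 + 0 = 17
  P[1] = 10 + 0 = 10
  P[2] = 22 + 0 = 22
  P[3] = 40 + 0 = 40
  P[4] = 42 + -8 = 34
  P[5] = 54 + -8 = 46

Answer: [17, 10, 22, 40, 34, 46]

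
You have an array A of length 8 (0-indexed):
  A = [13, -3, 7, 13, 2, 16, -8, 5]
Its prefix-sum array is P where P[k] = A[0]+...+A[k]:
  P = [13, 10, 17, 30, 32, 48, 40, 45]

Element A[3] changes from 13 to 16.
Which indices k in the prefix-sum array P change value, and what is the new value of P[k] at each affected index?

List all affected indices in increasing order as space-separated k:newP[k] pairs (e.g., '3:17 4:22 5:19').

Answer: 3:33 4:35 5:51 6:43 7:48

Derivation:
P[k] = A[0] + ... + A[k]
P[k] includes A[3] iff k >= 3
Affected indices: 3, 4, ..., 7; delta = 3
  P[3]: 30 + 3 = 33
  P[4]: 32 + 3 = 35
  P[5]: 48 + 3 = 51
  P[6]: 40 + 3 = 43
  P[7]: 45 + 3 = 48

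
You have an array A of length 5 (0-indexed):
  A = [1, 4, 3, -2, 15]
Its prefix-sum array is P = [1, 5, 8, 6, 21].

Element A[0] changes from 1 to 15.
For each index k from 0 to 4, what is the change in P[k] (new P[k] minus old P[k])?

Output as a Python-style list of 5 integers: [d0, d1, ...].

Answer: [14, 14, 14, 14, 14]

Derivation:
Element change: A[0] 1 -> 15, delta = 14
For k < 0: P[k] unchanged, delta_P[k] = 0
For k >= 0: P[k] shifts by exactly 14
Delta array: [14, 14, 14, 14, 14]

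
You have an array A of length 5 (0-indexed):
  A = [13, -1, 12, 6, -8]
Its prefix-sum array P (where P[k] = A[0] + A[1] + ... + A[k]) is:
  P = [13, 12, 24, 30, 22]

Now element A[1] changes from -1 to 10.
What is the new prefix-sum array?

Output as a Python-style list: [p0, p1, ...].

Answer: [13, 23, 35, 41, 33]

Derivation:
Change: A[1] -1 -> 10, delta = 11
P[k] for k < 1: unchanged (A[1] not included)
P[k] for k >= 1: shift by delta = 11
  P[0] = 13 + 0 = 13
  P[1] = 12 + 11 = 23
  P[2] = 24 + 11 = 35
  P[3] = 30 + 11 = 41
  P[4] = 22 + 11 = 33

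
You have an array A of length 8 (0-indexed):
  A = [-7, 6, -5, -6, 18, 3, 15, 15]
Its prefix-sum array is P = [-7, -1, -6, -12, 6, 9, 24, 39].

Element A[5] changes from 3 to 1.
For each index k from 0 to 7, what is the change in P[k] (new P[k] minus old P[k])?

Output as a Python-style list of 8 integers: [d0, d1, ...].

Element change: A[5] 3 -> 1, delta = -2
For k < 5: P[k] unchanged, delta_P[k] = 0
For k >= 5: P[k] shifts by exactly -2
Delta array: [0, 0, 0, 0, 0, -2, -2, -2]

Answer: [0, 0, 0, 0, 0, -2, -2, -2]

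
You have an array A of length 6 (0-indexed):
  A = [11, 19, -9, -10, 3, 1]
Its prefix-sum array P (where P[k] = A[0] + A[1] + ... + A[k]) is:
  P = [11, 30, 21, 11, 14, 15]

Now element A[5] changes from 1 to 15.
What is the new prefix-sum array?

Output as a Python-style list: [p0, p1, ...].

Answer: [11, 30, 21, 11, 14, 29]

Derivation:
Change: A[5] 1 -> 15, delta = 14
P[k] for k < 5: unchanged (A[5] not included)
P[k] for k >= 5: shift by delta = 14
  P[0] = 11 + 0 = 11
  P[1] = 30 + 0 = 30
  P[2] = 21 + 0 = 21
  P[3] = 11 + 0 = 11
  P[4] = 14 + 0 = 14
  P[5] = 15 + 14 = 29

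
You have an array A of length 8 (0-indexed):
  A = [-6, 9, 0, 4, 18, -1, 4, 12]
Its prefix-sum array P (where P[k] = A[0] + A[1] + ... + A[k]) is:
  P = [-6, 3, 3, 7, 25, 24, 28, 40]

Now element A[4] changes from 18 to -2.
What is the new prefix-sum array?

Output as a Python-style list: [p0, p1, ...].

Answer: [-6, 3, 3, 7, 5, 4, 8, 20]

Derivation:
Change: A[4] 18 -> -2, delta = -20
P[k] for k < 4: unchanged (A[4] not included)
P[k] for k >= 4: shift by delta = -20
  P[0] = -6 + 0 = -6
  P[1] = 3 + 0 = 3
  P[2] = 3 + 0 = 3
  P[3] = 7 + 0 = 7
  P[4] = 25 + -20 = 5
  P[5] = 24 + -20 = 4
  P[6] = 28 + -20 = 8
  P[7] = 40 + -20 = 20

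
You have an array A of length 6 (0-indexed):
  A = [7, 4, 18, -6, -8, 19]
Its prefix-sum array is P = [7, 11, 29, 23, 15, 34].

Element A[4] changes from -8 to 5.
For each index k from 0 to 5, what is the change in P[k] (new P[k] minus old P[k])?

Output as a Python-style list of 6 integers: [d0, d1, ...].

Element change: A[4] -8 -> 5, delta = 13
For k < 4: P[k] unchanged, delta_P[k] = 0
For k >= 4: P[k] shifts by exactly 13
Delta array: [0, 0, 0, 0, 13, 13]

Answer: [0, 0, 0, 0, 13, 13]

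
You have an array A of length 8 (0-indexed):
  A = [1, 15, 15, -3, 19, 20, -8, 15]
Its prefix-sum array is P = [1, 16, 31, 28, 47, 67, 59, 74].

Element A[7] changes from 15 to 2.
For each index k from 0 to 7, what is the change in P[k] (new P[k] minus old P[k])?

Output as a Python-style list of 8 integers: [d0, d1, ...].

Answer: [0, 0, 0, 0, 0, 0, 0, -13]

Derivation:
Element change: A[7] 15 -> 2, delta = -13
For k < 7: P[k] unchanged, delta_P[k] = 0
For k >= 7: P[k] shifts by exactly -13
Delta array: [0, 0, 0, 0, 0, 0, 0, -13]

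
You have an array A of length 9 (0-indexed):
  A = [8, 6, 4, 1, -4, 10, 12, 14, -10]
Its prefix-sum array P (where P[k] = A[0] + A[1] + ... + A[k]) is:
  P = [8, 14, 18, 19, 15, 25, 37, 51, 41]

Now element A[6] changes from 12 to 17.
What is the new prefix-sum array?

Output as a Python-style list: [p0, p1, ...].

Change: A[6] 12 -> 17, delta = 5
P[k] for k < 6: unchanged (A[6] not included)
P[k] for k >= 6: shift by delta = 5
  P[0] = 8 + 0 = 8
  P[1] = 14 + 0 = 14
  P[2] = 18 + 0 = 18
  P[3] = 19 + 0 = 19
  P[4] = 15 + 0 = 15
  P[5] = 25 + 0 = 25
  P[6] = 37 + 5 = 42
  P[7] = 51 + 5 = 56
  P[8] = 41 + 5 = 46

Answer: [8, 14, 18, 19, 15, 25, 42, 56, 46]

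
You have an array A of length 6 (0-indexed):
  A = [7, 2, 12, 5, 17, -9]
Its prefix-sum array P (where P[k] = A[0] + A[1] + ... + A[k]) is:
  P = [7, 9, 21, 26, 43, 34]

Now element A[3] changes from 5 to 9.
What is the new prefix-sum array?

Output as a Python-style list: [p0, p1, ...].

Answer: [7, 9, 21, 30, 47, 38]

Derivation:
Change: A[3] 5 -> 9, delta = 4
P[k] for k < 3: unchanged (A[3] not included)
P[k] for k >= 3: shift by delta = 4
  P[0] = 7 + 0 = 7
  P[1] = 9 + 0 = 9
  P[2] = 21 + 0 = 21
  P[3] = 26 + 4 = 30
  P[4] = 43 + 4 = 47
  P[5] = 34 + 4 = 38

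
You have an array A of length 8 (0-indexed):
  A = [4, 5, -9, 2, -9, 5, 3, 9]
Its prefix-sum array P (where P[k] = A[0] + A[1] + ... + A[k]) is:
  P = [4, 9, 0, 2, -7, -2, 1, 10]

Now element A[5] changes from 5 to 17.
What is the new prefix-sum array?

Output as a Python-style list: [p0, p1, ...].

Change: A[5] 5 -> 17, delta = 12
P[k] for k < 5: unchanged (A[5] not included)
P[k] for k >= 5: shift by delta = 12
  P[0] = 4 + 0 = 4
  P[1] = 9 + 0 = 9
  P[2] = 0 + 0 = 0
  P[3] = 2 + 0 = 2
  P[4] = -7 + 0 = -7
  P[5] = -2 + 12 = 10
  P[6] = 1 + 12 = 13
  P[7] = 10 + 12 = 22

Answer: [4, 9, 0, 2, -7, 10, 13, 22]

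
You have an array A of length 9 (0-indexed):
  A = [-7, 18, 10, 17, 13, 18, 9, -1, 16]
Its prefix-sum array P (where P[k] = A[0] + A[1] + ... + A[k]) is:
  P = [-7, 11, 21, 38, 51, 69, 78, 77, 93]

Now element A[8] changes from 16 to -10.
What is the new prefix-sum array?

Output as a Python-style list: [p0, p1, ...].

Answer: [-7, 11, 21, 38, 51, 69, 78, 77, 67]

Derivation:
Change: A[8] 16 -> -10, delta = -26
P[k] for k < 8: unchanged (A[8] not included)
P[k] for k >= 8: shift by delta = -26
  P[0] = -7 + 0 = -7
  P[1] = 11 + 0 = 11
  P[2] = 21 + 0 = 21
  P[3] = 38 + 0 = 38
  P[4] = 51 + 0 = 51
  P[5] = 69 + 0 = 69
  P[6] = 78 + 0 = 78
  P[7] = 77 + 0 = 77
  P[8] = 93 + -26 = 67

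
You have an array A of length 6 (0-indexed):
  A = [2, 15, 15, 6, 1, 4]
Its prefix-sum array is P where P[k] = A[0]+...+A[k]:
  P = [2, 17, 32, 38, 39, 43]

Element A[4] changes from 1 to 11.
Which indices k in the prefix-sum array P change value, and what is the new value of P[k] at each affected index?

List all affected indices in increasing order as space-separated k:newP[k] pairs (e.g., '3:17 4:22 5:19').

Answer: 4:49 5:53

Derivation:
P[k] = A[0] + ... + A[k]
P[k] includes A[4] iff k >= 4
Affected indices: 4, 5, ..., 5; delta = 10
  P[4]: 39 + 10 = 49
  P[5]: 43 + 10 = 53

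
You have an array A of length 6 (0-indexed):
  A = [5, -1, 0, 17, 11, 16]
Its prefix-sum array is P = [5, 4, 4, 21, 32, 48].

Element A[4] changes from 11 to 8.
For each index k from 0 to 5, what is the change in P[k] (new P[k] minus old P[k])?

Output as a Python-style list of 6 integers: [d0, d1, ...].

Answer: [0, 0, 0, 0, -3, -3]

Derivation:
Element change: A[4] 11 -> 8, delta = -3
For k < 4: P[k] unchanged, delta_P[k] = 0
For k >= 4: P[k] shifts by exactly -3
Delta array: [0, 0, 0, 0, -3, -3]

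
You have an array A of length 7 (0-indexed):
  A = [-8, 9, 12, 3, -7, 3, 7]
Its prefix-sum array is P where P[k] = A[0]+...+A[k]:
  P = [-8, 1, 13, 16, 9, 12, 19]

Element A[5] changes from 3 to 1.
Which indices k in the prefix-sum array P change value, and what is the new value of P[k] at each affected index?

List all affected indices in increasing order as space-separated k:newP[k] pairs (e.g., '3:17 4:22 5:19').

Answer: 5:10 6:17

Derivation:
P[k] = A[0] + ... + A[k]
P[k] includes A[5] iff k >= 5
Affected indices: 5, 6, ..., 6; delta = -2
  P[5]: 12 + -2 = 10
  P[6]: 19 + -2 = 17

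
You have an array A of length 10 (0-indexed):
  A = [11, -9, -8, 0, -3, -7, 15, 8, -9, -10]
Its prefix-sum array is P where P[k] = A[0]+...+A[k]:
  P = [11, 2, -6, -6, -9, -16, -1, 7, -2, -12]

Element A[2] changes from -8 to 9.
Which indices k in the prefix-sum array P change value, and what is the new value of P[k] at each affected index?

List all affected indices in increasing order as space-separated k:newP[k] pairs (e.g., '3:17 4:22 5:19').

Answer: 2:11 3:11 4:8 5:1 6:16 7:24 8:15 9:5

Derivation:
P[k] = A[0] + ... + A[k]
P[k] includes A[2] iff k >= 2
Affected indices: 2, 3, ..., 9; delta = 17
  P[2]: -6 + 17 = 11
  P[3]: -6 + 17 = 11
  P[4]: -9 + 17 = 8
  P[5]: -16 + 17 = 1
  P[6]: -1 + 17 = 16
  P[7]: 7 + 17 = 24
  P[8]: -2 + 17 = 15
  P[9]: -12 + 17 = 5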